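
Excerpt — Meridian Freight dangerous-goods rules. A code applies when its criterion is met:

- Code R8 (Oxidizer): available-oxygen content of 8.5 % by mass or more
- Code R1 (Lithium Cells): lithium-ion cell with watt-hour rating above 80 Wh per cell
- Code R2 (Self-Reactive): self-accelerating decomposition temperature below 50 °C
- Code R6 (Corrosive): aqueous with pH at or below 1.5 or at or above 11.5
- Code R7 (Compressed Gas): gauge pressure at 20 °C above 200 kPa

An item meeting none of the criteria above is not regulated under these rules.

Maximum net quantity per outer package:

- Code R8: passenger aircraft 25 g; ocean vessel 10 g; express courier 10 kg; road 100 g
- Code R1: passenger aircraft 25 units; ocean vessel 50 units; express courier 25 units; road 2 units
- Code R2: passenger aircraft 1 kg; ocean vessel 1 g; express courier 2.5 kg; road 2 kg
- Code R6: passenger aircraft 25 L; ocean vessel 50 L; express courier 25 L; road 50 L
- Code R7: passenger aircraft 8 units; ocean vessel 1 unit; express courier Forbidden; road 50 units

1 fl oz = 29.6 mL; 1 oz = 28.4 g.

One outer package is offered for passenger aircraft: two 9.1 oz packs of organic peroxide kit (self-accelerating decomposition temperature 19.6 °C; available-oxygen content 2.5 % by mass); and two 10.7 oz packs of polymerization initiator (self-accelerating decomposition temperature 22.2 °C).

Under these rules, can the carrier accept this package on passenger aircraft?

The organic peroxide kit has self-accelerating decomposition temperature 19.6 °C, which is < 50 °C, so it is Code R2 (Self-Reactive).
With self-accelerating decomposition temperature 22.2 °C (< 50 °C), the polymerization initiator falls in Code R2.
Total Code R2: (two 9.1 oz packs = 516.88 g) + (two 10.7 oz packs = 607.76 g) = 1124.64 g.
That exceeds the Code R2 passenger aircraft limit of 1 kg.

No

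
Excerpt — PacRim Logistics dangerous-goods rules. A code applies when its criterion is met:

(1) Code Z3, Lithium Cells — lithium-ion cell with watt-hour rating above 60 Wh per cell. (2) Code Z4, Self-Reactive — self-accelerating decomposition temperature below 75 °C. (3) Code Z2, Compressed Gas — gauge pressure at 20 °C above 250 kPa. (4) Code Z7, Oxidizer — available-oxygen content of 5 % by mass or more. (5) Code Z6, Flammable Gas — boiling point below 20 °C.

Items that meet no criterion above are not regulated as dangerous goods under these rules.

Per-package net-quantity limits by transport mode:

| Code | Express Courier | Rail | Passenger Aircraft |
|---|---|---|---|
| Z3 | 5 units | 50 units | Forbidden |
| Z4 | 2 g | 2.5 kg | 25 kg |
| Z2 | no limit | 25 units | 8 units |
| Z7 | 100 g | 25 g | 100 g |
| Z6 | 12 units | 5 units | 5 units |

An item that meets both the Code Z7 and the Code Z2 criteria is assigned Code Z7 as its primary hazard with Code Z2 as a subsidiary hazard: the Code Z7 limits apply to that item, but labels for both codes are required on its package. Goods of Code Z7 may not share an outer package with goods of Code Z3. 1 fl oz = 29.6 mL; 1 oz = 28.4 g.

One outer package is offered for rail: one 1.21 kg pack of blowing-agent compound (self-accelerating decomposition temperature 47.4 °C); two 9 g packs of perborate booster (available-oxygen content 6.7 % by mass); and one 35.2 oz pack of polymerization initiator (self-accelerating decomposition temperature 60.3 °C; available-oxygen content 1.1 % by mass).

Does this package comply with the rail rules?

With self-accelerating decomposition temperature 47.4 °C (< 75 °C), the blowing-agent compound falls in Code Z4.
With available-oxygen content 6.7 % by mass (≥ 5 % by mass), the perborate booster falls in Code Z7.
With self-accelerating decomposition temperature 60.3 °C (< 75 °C), the polymerization initiator falls in Code Z4.
Code Z7 quantity: two 9 g packs = 18 g.
18 g is within the rail limit of 25 g for Code Z7.
Total Code Z4: 1.21 kg + (one 35.2 oz pack = 999.68 g) = 2209.68 g.
That is within the Code Z4 rail limit of 2.5 kg.
The segregation rule (Code Z7 with Code Z3) does not apply to Code Z7 with Code Z4.
Every hazard code is within its rail limit and no segregation rule is violated.

Yes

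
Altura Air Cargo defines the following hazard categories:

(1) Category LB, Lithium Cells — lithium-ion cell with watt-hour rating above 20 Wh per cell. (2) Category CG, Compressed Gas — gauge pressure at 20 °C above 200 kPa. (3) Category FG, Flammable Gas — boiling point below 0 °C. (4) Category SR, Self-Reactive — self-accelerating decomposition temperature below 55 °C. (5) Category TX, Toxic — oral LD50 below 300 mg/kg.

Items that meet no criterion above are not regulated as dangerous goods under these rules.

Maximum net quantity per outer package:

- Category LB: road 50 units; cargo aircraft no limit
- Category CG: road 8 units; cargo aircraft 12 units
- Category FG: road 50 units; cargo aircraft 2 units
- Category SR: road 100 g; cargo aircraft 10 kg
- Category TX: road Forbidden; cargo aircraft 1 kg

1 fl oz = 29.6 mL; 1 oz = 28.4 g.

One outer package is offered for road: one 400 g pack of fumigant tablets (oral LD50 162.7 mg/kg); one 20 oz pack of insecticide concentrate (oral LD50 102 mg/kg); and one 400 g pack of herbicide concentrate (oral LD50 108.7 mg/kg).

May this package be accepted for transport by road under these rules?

No

Oral LD50 162.7 mg/kg meets the Category TX criterion (Toxic), so the fumigant tablets are Category TX.
With oral LD50 102 mg/kg (< 300 mg/kg), the insecticide concentrate falls in Category TX.
Oral LD50 108.7 mg/kg meets the Category TX criterion (Toxic), so the herbicide concentrate is Category TX.
Total Category TX: 400 g + (one 20 oz pack = 568 g) + 400 g = 1.368 kg.
Category TX is Forbidden by road.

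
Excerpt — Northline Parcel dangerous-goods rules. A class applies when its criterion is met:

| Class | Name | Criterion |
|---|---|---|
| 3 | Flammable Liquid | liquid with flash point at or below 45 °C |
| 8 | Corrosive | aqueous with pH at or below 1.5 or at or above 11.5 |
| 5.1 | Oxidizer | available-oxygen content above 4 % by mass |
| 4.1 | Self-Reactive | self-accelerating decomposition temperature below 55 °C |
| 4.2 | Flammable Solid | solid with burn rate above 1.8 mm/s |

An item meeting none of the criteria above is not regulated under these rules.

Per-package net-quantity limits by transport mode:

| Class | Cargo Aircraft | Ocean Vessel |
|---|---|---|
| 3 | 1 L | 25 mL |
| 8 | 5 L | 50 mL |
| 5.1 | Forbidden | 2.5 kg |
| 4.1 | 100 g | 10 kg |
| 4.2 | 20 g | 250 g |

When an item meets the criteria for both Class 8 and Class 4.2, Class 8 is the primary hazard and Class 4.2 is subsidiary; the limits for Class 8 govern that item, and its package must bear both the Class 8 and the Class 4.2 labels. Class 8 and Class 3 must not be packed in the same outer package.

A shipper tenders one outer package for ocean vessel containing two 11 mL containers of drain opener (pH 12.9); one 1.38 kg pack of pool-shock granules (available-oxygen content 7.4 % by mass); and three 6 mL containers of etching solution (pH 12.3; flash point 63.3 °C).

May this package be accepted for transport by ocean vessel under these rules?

Yes

The drain opener has pH 12.9, which is ≥ 11.5, so it is Class 8 (Corrosive).
Pool-shock granules: available-oxygen content 7.4 % by mass > 4 % by mass → Class 5.1 (Oxidizer).
pH 12.3 meets the Class 8 criterion (Corrosive), so the etching solution is Class 8.
Class 8 net quantity: (two 11 mL containers = 22 mL) + (three 6 mL containers = 18 mL) = 40 mL.
That is within the Class 8 ocean vessel limit of 50 mL.
Class 5.1 quantity: 1.38 kg.
1.38 kg is within the ocean vessel limit of 2.5 kg for Class 5.1.
The segregation rule (Class 8 with Class 3) does not apply to Class 8 with Class 5.1.
Every hazard class is within its ocean vessel limit and no segregation rule is violated.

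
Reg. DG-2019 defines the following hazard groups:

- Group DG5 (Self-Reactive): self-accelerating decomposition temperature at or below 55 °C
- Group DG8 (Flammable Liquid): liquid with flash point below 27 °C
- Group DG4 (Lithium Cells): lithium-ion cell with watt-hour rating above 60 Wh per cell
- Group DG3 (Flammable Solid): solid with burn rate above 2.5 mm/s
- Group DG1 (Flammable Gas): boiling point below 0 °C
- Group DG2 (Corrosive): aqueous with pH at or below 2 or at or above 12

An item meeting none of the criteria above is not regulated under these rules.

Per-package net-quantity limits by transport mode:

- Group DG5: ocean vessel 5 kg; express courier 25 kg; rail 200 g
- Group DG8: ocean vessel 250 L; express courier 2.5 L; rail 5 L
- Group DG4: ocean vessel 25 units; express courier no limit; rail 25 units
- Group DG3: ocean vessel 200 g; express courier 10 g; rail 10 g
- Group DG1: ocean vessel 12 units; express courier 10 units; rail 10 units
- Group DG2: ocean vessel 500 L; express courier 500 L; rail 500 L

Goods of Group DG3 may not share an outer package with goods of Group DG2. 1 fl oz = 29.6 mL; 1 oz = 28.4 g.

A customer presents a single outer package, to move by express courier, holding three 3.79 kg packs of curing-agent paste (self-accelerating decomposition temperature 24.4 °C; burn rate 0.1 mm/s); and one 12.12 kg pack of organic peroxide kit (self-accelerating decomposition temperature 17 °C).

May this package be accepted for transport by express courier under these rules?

Yes

The curing-agent paste has self-accelerating decomposition temperature 24.4 °C, which is ≤ 55 °C, so it is Group DG5 (Self-Reactive).
With self-accelerating decomposition temperature 17 °C (≤ 55 °C), the organic peroxide kit falls in Group DG5.
Total Group DG5: (three 3.79 kg packs = 11.37 kg) + 12.12 kg = 23.49 kg.
That is within the Group DG5 express courier limit of 25 kg.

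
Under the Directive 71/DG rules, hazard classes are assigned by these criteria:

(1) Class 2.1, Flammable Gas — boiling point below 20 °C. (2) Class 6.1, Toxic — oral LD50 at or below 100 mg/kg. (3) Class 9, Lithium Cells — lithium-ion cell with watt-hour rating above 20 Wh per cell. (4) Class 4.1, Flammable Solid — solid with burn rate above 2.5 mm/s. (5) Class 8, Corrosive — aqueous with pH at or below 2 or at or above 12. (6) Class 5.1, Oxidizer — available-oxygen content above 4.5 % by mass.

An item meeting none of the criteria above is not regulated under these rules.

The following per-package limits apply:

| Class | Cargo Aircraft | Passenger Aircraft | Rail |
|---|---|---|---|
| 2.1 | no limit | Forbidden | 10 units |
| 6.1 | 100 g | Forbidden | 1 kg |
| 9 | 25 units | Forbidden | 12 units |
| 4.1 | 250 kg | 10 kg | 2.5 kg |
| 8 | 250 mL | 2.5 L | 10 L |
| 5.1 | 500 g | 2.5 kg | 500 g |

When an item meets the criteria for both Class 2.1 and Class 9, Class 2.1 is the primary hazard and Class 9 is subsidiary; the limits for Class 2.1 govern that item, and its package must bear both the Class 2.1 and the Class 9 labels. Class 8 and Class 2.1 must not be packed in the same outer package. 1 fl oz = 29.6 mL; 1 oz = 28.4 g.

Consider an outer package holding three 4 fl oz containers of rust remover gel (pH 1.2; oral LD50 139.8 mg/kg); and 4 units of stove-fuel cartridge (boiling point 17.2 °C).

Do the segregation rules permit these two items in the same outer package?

No

The rust remover gel has pH 1.2, which is ≤ 2, so it is Class 8 (Corrosive).
Boiling point 17.2 °C meets the Class 2.1 criterion (Flammable Gas), so the stove-fuel cartridge is Class 2.1.
Class 8 and Class 2.1 may not share an outer package.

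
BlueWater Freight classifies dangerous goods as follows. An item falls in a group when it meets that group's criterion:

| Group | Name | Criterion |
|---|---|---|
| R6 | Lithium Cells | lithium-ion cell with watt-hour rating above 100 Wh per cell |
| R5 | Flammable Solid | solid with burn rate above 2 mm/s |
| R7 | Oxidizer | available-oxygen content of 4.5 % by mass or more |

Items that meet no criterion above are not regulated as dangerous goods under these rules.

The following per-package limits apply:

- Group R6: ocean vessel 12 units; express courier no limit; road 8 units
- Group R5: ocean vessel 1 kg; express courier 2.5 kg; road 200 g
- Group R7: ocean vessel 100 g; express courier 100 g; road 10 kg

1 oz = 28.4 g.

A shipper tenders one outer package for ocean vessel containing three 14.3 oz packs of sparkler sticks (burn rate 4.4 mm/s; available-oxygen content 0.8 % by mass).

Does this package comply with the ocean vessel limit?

No

Burn rate 4.4 mm/s meets the Group R5 criterion (Flammable Solid), so the sparkler sticks are Group R5.
Group R5 quantity: three 14.3 oz packs = 1218.36 g.
That exceeds the Group R5 ocean vessel limit of 1 kg.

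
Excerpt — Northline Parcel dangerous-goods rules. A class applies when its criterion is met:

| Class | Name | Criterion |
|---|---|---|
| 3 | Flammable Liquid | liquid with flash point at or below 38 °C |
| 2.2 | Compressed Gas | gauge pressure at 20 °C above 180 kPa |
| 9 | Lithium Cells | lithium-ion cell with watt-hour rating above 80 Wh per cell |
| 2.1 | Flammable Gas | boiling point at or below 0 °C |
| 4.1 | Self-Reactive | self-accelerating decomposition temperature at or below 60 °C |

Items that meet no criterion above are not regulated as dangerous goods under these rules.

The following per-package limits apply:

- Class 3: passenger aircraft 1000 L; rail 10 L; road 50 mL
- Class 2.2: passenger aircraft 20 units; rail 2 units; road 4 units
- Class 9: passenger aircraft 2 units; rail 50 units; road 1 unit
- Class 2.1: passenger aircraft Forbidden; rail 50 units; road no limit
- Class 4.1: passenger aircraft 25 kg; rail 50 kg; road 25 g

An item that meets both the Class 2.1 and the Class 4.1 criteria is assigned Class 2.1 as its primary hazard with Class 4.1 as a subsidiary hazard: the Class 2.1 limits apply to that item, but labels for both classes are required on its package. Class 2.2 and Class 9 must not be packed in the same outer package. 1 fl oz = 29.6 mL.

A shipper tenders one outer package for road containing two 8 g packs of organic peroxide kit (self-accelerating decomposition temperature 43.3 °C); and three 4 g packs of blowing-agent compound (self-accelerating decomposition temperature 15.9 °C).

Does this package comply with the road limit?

No

Self-accelerating decomposition temperature 43.3 °C meets the Class 4.1 criterion (Self-Reactive), so the organic peroxide kit is Class 4.1.
The blowing-agent compound has self-accelerating decomposition temperature 15.9 °C, which is ≤ 60 °C, so it is Class 4.1 (Self-Reactive).
Class 4.1 net quantity: (two 8 g packs = 16 g) + (three 4 g packs = 12 g) = 28 g.
28 g > 25 g (road limit, Class 4.1) — over the limit.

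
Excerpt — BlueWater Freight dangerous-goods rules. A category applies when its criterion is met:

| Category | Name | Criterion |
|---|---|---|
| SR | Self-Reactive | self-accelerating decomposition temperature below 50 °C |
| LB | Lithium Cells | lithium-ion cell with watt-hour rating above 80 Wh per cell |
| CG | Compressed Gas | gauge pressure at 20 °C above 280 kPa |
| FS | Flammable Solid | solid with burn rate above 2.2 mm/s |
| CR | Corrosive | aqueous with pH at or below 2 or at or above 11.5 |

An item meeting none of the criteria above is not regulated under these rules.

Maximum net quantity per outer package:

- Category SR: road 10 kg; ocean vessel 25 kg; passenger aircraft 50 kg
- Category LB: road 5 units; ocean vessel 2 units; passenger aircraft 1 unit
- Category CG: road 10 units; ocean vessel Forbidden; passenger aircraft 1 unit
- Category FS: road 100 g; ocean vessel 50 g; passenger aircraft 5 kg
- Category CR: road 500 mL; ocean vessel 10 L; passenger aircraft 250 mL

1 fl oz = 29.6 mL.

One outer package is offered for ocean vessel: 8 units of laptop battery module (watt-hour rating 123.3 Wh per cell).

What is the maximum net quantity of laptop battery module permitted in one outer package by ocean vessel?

Watt-hour rating 123.3 Wh per cell meets the Category LB criterion (Lithium Cells), so the laptop battery module is Category LB.
The ocean vessel limit for Category LB is 2 units.

2 units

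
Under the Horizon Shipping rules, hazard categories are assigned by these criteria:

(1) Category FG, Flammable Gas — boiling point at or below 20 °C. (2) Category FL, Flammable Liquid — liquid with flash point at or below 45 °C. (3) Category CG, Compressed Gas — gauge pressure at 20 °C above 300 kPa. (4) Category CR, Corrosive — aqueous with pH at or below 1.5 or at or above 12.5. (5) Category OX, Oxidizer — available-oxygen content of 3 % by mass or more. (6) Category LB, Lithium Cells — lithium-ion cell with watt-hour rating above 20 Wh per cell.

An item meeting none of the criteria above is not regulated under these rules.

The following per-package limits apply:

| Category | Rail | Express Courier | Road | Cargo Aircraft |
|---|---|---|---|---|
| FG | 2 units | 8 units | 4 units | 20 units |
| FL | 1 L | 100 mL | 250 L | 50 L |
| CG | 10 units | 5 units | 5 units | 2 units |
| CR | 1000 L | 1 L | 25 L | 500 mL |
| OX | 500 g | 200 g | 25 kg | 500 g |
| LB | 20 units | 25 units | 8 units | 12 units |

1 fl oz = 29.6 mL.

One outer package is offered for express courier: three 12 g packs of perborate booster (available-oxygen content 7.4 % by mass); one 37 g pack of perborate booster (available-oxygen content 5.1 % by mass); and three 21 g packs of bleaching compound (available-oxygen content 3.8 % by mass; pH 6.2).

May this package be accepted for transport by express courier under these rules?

Yes

Perborate booster: available-oxygen content 7.4 % by mass ≥ 3 % by mass → Category OX (Oxidizer).
Available-oxygen content 5.1 % by mass meets the Category OX criterion (Oxidizer), so the perborate booster is Category OX.
Available-oxygen content 3.8 % by mass meets the Category OX criterion (Oxidizer), so the bleaching compound is Category OX.
Total Category OX: (three 12 g packs = 36 g) + 37 g + (three 21 g packs = 63 g) = 136 g.
136 g is within the express courier limit of 200 g for Category OX.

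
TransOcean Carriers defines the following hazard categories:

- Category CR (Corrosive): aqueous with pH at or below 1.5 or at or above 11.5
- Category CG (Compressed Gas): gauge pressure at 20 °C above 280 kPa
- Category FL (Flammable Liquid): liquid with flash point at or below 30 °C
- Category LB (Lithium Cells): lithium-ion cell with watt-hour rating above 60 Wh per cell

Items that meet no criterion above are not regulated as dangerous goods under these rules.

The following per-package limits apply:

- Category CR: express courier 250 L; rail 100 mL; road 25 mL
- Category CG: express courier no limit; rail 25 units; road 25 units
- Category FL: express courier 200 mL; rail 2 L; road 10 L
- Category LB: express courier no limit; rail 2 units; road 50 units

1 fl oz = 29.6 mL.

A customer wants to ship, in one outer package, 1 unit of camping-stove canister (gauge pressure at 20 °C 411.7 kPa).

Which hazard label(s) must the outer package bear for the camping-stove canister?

Gauge pressure at 20 °C 411.7 kPa meets the Category CG criterion (Compressed Gas), so the camping-stove canister is Category CG.
Only the Category CG label is required.

Category CG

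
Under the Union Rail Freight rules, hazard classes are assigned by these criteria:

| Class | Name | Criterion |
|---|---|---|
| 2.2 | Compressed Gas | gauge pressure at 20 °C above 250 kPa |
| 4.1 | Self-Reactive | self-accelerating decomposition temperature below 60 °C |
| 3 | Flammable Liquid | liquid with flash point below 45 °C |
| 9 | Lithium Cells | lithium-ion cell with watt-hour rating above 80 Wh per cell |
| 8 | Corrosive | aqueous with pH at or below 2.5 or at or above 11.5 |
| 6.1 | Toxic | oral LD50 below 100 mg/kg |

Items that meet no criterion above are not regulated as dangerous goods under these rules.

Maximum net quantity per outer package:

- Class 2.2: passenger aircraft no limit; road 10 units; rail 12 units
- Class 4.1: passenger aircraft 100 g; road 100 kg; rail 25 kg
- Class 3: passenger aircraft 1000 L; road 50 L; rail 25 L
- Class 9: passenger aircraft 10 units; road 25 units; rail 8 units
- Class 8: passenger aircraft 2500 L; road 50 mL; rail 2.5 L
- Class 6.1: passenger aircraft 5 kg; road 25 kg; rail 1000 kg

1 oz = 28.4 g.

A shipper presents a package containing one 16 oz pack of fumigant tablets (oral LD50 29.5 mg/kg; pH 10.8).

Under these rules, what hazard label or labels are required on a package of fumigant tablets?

The fumigant tablets have oral LD50 29.5 mg/kg, which is < 100 mg/kg, so they are Class 6.1 (Toxic).
Only the Class 6.1 label is required.

Class 6.1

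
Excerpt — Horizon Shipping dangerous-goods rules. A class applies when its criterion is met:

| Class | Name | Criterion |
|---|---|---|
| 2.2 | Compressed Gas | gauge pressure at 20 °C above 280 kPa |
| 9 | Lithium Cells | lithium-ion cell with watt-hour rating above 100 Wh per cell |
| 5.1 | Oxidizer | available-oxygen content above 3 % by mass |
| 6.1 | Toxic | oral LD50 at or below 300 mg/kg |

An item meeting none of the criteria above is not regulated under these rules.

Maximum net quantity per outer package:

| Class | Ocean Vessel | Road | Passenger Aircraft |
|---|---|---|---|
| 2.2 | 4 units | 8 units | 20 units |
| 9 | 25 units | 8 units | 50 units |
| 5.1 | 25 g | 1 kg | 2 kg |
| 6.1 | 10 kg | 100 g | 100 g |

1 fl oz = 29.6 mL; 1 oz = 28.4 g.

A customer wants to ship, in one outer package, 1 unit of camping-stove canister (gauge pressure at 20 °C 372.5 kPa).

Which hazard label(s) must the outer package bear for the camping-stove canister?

Class 2.2

Gauge pressure at 20 °C 372.5 kPa meets the Class 2.2 criterion (Compressed Gas), so the camping-stove canister is Class 2.2.
Only the Class 2.2 label is required.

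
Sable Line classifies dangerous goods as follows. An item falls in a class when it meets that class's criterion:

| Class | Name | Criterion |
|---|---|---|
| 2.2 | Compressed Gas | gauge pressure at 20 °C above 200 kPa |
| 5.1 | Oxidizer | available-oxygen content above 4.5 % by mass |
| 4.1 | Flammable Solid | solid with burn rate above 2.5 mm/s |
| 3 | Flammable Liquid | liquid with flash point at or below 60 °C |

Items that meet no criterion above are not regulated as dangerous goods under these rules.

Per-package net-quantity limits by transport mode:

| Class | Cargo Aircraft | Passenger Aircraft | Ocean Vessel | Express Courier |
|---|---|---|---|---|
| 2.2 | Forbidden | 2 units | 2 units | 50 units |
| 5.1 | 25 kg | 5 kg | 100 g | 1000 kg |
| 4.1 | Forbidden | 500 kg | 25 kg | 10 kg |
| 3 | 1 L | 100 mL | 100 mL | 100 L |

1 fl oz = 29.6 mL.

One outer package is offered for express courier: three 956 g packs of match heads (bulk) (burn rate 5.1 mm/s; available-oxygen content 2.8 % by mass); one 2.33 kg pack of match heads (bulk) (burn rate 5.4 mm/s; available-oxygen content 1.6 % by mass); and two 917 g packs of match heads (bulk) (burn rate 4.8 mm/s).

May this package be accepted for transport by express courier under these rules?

With burn rate 5.1 mm/s (> 2.5 mm/s), the match heads (bulk) fall in Class 4.1.
Burn rate 5.4 mm/s meets the Class 4.1 criterion (Flammable Solid), so the match heads (bulk) are Class 4.1.
Match heads (bulk): burn rate 4.8 mm/s > 2.5 mm/s → Class 4.1 (Flammable Solid).
Class 4.1 net quantity: (three 956 g packs = 2.868 kg) + 2.33 kg + (two 917 g packs = 1.834 kg) = 7.032 kg.
7.032 kg ≤ 10 kg (express courier limit, Class 4.1) — within limit.

Yes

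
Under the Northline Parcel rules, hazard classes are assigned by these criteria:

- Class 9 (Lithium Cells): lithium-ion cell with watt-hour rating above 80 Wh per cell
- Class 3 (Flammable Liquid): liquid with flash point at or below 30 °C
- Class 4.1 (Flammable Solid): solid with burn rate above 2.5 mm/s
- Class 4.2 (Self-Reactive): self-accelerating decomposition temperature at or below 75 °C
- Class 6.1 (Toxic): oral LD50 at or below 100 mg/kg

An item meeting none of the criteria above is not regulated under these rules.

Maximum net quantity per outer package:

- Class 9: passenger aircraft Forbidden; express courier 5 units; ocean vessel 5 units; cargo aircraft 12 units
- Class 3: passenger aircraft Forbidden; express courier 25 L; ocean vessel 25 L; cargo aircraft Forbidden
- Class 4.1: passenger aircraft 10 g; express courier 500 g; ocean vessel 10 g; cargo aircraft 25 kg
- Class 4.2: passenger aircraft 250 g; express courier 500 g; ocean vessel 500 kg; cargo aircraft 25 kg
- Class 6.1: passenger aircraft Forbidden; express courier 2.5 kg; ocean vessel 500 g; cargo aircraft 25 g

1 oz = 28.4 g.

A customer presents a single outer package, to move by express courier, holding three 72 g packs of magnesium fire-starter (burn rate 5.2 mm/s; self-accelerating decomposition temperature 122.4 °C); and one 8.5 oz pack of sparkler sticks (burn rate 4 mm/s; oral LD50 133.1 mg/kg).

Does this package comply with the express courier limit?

The magnesium fire-starter has burn rate 5.2 mm/s, which is > 2.5 mm/s, so it is Class 4.1 (Flammable Solid).
Sparkler sticks: burn rate 4 mm/s > 2.5 mm/s → Class 4.1 (Flammable Solid).
Class 4.1 net quantity: (three 72 g packs = 216 g) + (one 8.5 oz pack = 241.4 g) = 457.4 g.
457.4 g ≤ 500 g (express courier limit, Class 4.1) — within limit.

Yes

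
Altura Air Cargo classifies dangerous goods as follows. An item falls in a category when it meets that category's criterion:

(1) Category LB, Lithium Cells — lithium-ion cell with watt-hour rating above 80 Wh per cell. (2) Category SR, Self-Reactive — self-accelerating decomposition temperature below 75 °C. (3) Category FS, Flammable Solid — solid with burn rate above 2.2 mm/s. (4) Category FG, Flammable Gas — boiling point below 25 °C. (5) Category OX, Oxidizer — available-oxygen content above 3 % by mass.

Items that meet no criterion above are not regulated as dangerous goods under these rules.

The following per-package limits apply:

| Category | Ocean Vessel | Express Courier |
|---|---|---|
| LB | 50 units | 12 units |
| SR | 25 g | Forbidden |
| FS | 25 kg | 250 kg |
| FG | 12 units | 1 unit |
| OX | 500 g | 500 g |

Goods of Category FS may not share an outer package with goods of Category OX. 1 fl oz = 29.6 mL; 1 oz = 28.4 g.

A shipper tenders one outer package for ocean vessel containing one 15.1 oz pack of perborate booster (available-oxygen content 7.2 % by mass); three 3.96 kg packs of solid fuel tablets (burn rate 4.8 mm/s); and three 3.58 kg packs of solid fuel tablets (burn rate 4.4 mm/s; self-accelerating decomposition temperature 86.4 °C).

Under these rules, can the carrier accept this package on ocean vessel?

No

Perborate booster: available-oxygen content 7.2 % by mass > 3 % by mass → Category OX (Oxidizer).
With burn rate 4.8 mm/s (> 2.2 mm/s), the solid fuel tablets fall in Category FS.
The solid fuel tablets have burn rate 4.4 mm/s, which is > 2.2 mm/s, so they are Category FS (Flammable Solid).
Category FS net quantity: (three 3.96 kg packs = 11.88 kg) + (three 3.58 kg packs = 10.74 kg) = 22.62 kg.
22.62 kg is within the ocean vessel limit of 25 kg for Category FS.
Category OX quantity: one 15.1 oz pack = 428.84 g.
That is within the Category OX ocean vessel limit of 500 g.
Category FS and Category OX may not share an outer package.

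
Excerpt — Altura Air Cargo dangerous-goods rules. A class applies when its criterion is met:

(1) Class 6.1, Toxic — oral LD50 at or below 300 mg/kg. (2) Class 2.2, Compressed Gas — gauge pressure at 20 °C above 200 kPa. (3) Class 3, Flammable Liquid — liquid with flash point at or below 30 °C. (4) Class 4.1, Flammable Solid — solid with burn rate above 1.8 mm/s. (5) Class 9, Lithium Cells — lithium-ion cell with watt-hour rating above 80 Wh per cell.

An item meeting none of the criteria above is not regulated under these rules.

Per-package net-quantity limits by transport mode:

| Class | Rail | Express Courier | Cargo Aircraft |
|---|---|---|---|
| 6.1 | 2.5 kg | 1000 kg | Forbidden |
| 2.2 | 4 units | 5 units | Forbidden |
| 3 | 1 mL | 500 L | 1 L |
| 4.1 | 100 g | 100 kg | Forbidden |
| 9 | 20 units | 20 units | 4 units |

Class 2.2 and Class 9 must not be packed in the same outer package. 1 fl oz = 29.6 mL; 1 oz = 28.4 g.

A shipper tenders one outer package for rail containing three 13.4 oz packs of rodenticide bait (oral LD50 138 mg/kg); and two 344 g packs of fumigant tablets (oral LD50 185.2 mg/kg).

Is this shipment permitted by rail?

Rodenticide bait: oral LD50 138 mg/kg ≤ 300 mg/kg → Class 6.1 (Toxic).
Oral LD50 185.2 mg/kg meets the Class 6.1 criterion (Toxic), so the fumigant tablets are Class 6.1.
Total Class 6.1: (three 13.4 oz packs = 1141.68 g) + (two 344 g packs = 688 g) = 1829.68 g.
That is within the Class 6.1 rail limit of 2.5 kg.

Yes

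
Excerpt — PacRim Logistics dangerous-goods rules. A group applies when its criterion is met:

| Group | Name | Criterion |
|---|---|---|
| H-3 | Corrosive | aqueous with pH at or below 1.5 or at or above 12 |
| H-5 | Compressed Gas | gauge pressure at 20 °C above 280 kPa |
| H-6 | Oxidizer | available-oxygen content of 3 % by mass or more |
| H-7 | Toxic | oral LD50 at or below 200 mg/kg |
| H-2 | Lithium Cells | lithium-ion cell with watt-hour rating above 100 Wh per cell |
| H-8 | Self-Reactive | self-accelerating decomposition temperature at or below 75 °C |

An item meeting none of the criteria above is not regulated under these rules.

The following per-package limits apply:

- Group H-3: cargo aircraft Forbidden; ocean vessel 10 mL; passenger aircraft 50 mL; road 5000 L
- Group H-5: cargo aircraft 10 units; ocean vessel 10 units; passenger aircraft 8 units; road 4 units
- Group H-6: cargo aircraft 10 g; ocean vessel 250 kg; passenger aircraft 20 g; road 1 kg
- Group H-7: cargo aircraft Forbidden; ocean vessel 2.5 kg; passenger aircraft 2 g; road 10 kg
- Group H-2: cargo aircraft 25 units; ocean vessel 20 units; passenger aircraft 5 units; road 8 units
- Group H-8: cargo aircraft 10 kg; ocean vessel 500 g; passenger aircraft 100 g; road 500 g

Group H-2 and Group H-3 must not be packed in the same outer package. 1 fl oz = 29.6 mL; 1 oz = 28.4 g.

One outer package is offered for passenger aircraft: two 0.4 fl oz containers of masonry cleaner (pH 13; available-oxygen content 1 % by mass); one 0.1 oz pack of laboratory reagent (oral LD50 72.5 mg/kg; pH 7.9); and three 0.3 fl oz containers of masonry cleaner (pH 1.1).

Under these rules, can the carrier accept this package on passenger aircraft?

Masonry cleaner: pH 13 ≥ 12 → Group H-3 (Corrosive).
The laboratory reagent has oral LD50 72.5 mg/kg, which is ≤ 200 mg/kg, so it is Group H-7 (Toxic).
pH 1.1 meets the Group H-3 criterion (Corrosive), so the masonry cleaner is Group H-3.
Total Group H-3: (two 0.4 fl oz containers = 23.68 mL) + (three 0.3 fl oz containers = 26.64 mL) = 50.32 mL.
50.32 mL exceeds the passenger aircraft limit of 50 mL for Group H-3.
Group H-7 quantity: one 0.1 oz pack = 2.84 g.
2.84 g > 2 g (passenger aircraft limit, Group H-7) — over the limit.
The segregation rule (Group H-2 with Group H-3) does not apply to Group H-3 with Group H-7.

No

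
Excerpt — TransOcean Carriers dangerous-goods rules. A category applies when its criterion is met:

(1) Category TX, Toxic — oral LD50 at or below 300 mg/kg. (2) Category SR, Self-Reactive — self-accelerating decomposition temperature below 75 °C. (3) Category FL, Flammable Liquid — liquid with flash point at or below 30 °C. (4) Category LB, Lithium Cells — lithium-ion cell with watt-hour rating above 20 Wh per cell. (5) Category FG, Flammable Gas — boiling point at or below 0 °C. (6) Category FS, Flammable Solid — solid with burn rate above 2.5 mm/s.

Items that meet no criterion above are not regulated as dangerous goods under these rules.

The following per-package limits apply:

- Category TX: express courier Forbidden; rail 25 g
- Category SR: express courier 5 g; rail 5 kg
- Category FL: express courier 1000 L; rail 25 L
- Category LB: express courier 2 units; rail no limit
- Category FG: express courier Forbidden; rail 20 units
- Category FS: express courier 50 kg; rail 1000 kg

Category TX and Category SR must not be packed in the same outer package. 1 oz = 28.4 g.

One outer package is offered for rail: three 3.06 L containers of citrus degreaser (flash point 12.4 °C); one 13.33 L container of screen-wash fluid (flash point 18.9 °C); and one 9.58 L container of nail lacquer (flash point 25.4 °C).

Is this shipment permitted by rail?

No

Flash point 12.4 °C meets the Category FL criterion (Flammable Liquid), so the citrus degreaser is Category FL.
Flash point 18.9 °C meets the Category FL criterion (Flammable Liquid), so the screen-wash fluid is Category FL.
The nail lacquer has flash point 25.4 °C, which is ≤ 30 °C, so it is Category FL (Flammable Liquid).
Total Category FL: (three 3.06 L containers = 9.18 L) + 13.33 L + 9.58 L = 32.09 L.
32.09 L > 25 L (rail limit, Category FL) — over the limit.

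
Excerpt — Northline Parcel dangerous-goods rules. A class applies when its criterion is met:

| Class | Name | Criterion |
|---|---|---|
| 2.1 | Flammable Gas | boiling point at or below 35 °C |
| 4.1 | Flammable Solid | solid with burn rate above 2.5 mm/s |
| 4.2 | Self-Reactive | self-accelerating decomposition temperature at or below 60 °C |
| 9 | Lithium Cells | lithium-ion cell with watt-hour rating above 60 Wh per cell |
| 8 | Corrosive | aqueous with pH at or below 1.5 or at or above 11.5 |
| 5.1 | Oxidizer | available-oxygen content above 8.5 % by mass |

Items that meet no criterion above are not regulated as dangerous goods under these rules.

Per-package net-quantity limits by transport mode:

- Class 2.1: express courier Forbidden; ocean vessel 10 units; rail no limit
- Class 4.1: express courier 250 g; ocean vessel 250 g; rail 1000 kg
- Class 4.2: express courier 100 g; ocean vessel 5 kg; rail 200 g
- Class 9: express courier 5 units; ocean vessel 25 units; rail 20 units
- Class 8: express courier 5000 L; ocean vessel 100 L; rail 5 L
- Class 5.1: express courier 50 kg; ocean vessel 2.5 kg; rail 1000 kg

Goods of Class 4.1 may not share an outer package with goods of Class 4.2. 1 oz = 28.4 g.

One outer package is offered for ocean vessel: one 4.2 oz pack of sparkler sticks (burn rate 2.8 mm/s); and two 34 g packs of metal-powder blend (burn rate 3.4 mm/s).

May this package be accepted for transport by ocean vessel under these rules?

Yes

With burn rate 2.8 mm/s (> 2.5 mm/s), the sparkler sticks fall in Class 4.1.
Burn rate 3.4 mm/s meets the Class 4.1 criterion (Flammable Solid), so the metal-powder blend is Class 4.1.
Class 4.1 net quantity: (one 4.2 oz pack = 119.28 g) + (two 34 g packs = 68 g) = 187.28 g.
187.28 g is within the ocean vessel limit of 250 g for Class 4.1.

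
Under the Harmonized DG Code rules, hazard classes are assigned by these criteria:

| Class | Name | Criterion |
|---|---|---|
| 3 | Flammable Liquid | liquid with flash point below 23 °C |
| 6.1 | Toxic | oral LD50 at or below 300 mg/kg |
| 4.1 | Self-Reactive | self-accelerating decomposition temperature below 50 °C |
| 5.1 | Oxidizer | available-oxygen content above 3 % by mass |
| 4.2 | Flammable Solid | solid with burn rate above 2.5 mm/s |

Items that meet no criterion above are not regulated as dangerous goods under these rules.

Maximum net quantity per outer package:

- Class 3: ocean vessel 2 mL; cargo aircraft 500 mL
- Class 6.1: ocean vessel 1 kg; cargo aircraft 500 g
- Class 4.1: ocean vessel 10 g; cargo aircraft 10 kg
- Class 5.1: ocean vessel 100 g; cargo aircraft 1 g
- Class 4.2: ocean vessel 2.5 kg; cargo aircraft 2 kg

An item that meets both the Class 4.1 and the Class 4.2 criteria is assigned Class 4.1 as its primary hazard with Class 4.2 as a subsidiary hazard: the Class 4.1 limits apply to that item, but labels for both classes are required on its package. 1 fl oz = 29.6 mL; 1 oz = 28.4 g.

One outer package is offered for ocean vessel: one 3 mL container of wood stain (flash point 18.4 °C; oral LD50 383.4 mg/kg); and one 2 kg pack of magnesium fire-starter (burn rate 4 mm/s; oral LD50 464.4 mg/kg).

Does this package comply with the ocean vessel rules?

Wood stain: flash point 18.4 °C < 23 °C → Class 3 (Flammable Liquid).
Magnesium fire-starter: burn rate 4 mm/s > 2.5 mm/s → Class 4.2 (Flammable Solid).
Class 3 quantity: 3 mL.
That exceeds the Class 3 ocean vessel limit of 2 mL.
Class 4.2 quantity: 2 kg.
That is within the Class 4.2 ocean vessel limit of 2.5 kg.

No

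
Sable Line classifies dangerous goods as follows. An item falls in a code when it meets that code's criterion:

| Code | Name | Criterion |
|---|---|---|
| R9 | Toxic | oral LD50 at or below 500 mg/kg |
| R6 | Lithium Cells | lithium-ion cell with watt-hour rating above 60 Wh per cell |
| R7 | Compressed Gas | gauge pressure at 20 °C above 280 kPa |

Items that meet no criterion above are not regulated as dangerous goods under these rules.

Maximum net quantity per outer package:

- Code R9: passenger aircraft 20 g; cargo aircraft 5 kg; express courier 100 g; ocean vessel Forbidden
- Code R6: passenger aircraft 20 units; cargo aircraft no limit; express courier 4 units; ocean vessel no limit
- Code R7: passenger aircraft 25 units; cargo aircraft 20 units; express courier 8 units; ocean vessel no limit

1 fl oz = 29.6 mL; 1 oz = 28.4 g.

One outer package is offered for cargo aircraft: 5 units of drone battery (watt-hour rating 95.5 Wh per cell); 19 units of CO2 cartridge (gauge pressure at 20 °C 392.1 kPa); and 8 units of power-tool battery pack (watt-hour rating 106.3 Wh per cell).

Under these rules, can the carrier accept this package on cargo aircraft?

Yes

Watt-hour rating 95.5 Wh per cell meets the Code R6 criterion (Lithium Cells), so the drone battery is Code R6.
Gauge pressure at 20 °C 392.1 kPa meets the Code R7 criterion (Compressed Gas), so the CO2 cartridge is Code R7.
The power-tool battery pack has watt-hour rating 106.3 Wh per cell, which is > 60 Wh per cell, so it is Code R6 (Lithium Cells).
Total Code R6: 5 units + 8 units = 13 units.
Code R6 has no per-package limit by cargo aircraft.
Code R7 quantity: 19 units.
That is within the Code R7 cargo aircraft limit of 20 units.
Every hazard code is within its cargo aircraft limit and no segregation rule is violated.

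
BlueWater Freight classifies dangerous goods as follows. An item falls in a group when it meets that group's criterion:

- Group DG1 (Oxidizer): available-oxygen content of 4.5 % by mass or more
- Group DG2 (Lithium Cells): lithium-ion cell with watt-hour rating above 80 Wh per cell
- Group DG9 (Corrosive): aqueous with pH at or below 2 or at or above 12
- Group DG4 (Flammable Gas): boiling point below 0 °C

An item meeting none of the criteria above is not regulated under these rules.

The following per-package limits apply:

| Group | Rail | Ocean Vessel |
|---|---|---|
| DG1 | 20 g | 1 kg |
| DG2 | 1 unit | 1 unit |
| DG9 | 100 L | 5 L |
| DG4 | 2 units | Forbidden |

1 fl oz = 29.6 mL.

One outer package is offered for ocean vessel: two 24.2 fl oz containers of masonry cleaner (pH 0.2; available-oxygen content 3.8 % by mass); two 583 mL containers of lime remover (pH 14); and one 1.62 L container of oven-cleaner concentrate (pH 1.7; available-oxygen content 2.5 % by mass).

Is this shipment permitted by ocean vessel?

Yes

Masonry cleaner: pH 0.2 ≤ 2 → Group DG9 (Corrosive).
Lime remover: pH 14 ≥ 12 → Group DG9 (Corrosive).
Oven-cleaner concentrate: pH 1.7 ≤ 2 → Group DG9 (Corrosive).
Total Group DG9: (two 24.2 fl oz containers = 1432.64 mL) + (two 583 mL containers = 1.166 L) + 1.62 L = 4218.64 mL.
That is within the Group DG9 ocean vessel limit of 5 L.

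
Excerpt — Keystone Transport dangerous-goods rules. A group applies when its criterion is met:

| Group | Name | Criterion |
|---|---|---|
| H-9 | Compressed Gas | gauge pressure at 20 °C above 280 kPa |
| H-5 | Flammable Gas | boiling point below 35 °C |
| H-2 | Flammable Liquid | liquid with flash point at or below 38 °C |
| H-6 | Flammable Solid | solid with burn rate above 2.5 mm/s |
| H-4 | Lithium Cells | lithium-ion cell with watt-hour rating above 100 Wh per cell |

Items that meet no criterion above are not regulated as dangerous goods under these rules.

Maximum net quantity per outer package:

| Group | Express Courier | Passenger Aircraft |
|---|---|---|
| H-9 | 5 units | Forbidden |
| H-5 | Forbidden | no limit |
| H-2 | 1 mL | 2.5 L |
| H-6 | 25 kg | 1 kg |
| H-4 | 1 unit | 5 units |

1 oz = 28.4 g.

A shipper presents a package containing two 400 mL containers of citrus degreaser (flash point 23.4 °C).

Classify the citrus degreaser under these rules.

Group H-2

Citrus degreaser: flash point 23.4 °C ≤ 38 °C → Group H-2 (Flammable Liquid).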